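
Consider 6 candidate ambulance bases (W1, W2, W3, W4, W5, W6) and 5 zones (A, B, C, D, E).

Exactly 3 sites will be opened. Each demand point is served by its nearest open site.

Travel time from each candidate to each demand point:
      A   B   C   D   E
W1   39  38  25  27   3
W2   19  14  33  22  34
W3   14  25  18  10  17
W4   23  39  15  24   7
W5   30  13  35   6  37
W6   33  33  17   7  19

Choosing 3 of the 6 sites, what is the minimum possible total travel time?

Open {W1, W3, W5}.
  A→W3 14, B→W5 13, C→W3 18, D→W5 6, E→W1 3  ⇒ total 54.
Compare {W3, W4, W5}: total 55.
Compare {W1, W2, W3}: total 59.
No size-3 selection does better; minimum is 54.

54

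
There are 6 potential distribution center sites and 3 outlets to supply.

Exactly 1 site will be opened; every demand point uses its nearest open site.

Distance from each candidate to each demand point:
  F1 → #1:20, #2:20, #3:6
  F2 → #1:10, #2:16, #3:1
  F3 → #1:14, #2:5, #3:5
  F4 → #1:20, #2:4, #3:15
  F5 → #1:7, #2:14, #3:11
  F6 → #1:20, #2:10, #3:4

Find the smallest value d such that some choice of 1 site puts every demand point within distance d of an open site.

Open {F3}.
  Farthest demand point is #1 at distance 14 (to F3); all others are ≤ 14.
With {F5} the worst case is 14.
With {F2} the worst case is 16.
No size-1 selection achieves below 14.

14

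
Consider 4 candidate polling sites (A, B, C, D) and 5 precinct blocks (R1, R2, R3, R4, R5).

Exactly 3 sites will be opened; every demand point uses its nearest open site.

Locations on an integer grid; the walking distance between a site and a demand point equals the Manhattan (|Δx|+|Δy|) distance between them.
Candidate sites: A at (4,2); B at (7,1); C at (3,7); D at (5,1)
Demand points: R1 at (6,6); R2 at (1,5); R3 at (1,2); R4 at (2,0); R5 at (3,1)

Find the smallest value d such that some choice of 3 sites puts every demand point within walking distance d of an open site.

4

Open {A, B, C}.
  Farthest demand point is R1 at walking distance 4 (to C); all others are ≤ 4.
With {A, C, D} the worst case is 4.
With {B, C, D} the worst case is 5.
No size-3 selection achieves below 4.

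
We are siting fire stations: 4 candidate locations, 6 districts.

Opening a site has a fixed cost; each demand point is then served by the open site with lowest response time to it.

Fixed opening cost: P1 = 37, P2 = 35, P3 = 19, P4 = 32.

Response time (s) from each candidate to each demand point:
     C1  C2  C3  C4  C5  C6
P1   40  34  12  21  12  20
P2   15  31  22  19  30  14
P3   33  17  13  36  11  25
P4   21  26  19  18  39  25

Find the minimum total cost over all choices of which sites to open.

Open {P2, P3}: assign each demand point to its cheapest open site.
  C1→P2 15, C2→P3 17, C3→P3 13, C4→P2 19, C5→P3 11, C6→P2 14
  response time 89, fixed 54 → total 143.
Compare {P3}: response time 135 + fixed 19 = 154.
Compare {P3, P4}: response time 105 + fixed 51 = 156.
Compare {P2}: response time 131 + fixed 35 = 166.
All other subsets cost ≥ 154. Minimum total cost: 143.

143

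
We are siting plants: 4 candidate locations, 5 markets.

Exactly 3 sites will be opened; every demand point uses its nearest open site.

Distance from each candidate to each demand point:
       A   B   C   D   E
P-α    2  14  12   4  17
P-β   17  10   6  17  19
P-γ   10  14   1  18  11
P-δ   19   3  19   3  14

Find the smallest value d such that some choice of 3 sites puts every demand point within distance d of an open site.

11

Open {P-α, P-β, P-γ}.
  Farthest demand point is E at distance 11 (to P-γ); all others are ≤ 11.
With {P-α, P-γ, P-δ} the worst case is 11.
With {P-β, P-γ, P-δ} the worst case is 11.
No size-3 selection achieves below 11.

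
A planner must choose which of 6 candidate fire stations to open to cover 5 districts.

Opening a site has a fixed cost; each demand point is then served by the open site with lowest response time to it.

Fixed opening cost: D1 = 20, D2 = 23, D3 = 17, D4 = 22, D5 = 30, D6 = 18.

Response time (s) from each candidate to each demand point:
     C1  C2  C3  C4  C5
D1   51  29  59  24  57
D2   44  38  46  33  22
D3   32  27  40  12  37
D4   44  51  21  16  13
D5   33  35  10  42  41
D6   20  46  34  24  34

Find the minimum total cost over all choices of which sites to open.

Open {D3, D4}: assign each demand point to its cheapest open site.
  C1→D3 32, C2→D3 27, C3→D4 21, C4→D3 12, C5→D4 13
  response time 105, fixed 39 → total 144.
Compare {D3, D4, D6}: response time 93 + fixed 57 = 150.
Compare {D4, D6}: response time 116 + fixed 40 = 156.
Compare {D4, D5}: response time 107 + fixed 52 = 159.
All other subsets cost ≥ 150. Minimum total cost: 144.

144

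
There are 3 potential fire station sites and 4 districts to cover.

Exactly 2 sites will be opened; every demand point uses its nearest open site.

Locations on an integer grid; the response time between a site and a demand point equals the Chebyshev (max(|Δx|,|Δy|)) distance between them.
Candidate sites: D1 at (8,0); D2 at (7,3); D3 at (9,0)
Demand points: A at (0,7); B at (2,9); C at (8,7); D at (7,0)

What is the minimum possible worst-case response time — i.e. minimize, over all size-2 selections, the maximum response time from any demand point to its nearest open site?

Open {D1, D2}.
  Farthest demand point is A at response time 7 (to D2); all others are ≤ 7.
With {D2, D3} the worst case is 7.
With {D1, D3} the worst case is 9.
No size-2 selection achieves below 7.

7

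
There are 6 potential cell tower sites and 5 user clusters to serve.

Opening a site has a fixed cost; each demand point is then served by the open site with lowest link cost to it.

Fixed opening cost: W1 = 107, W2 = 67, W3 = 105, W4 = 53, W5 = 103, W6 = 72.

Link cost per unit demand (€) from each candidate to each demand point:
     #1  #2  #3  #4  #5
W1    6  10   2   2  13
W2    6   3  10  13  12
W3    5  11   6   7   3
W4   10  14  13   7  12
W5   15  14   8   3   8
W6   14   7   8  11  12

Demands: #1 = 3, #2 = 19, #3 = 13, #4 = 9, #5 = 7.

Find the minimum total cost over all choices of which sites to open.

377

Open {W1, W2}: assign each demand point to its cheapest open site.
  #1→W1 3×6=18, #2→W2 19×3=57, #3→W1 13×2=26, #4→W1 9×2=18, #5→W2 7×12=84
  link cost 203, fixed 174 → total 377.
Compare {W2, W3}: link cost 234 + fixed 172 = 406.
Compare {W1, W2, W3}: link cost 137 + fixed 279 = 416.
Compare {W1, W2, W4}: link cost 203 + fixed 227 = 430.
All other subsets cost ≥ 406. Minimum total cost: 377.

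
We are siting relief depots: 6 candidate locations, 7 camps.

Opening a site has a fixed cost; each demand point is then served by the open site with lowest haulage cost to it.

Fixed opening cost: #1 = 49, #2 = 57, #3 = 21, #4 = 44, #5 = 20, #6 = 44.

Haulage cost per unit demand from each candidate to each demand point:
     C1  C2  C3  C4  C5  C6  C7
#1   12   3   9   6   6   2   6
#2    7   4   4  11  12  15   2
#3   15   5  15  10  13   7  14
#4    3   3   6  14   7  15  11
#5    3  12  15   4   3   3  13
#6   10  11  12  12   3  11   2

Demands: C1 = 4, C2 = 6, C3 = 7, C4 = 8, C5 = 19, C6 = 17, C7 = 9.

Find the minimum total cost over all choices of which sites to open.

Open {#2, #5}: assign each demand point to its cheapest open site.
  C1→#5 4×3=12, C2→#2 6×4=24, C3→#2 7×4=28, C4→#5 8×4=32, C5→#5 19×3=57, C6→#5 17×3=51, C7→#2 9×2=18
  haulage cost 222, fixed 77 → total 299.
Compare {#2, #3, #5}: haulage cost 222 + fixed 98 = 320.
Compare {#1, #2, #5}: haulage cost 199 + fixed 126 = 325.
Compare {#2, #4, #5}: haulage cost 216 + fixed 121 = 337.
All other subsets cost ≥ 320. Minimum total cost: 299.

299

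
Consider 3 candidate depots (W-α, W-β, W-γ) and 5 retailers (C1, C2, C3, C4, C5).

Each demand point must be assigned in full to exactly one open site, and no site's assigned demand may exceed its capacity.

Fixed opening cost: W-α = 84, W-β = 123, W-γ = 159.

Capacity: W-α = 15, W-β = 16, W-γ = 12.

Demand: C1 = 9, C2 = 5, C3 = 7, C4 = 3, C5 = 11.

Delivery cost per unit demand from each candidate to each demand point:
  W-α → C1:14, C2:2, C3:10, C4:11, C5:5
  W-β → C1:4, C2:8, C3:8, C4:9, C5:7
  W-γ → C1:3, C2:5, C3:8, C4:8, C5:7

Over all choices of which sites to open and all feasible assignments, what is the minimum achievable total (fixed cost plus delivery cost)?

562

Open {W-α, W-β, W-γ}; cheapest assignment that respects the capacities:
  W-α (cap 15, load 11): C5 — cost 11×5 = 55
  W-β (cap 16, load 16): C1, C3 — cost 9×4 + 7×8 = 92
  W-γ (cap 12, load 8): C2, C4 — cost 5×5 + 3×8 = 49
  Shipping 196, fixed 366 → total 562.
  Any other capacity-feasible assignment to {W-α, W-β, W-γ} ships for at least 196.
Total demand is 35 and no other set of sites has combined capacity ≥ 35, so {W-α, W-β, W-γ} is the only feasible choice of open sites. Minimum: 562.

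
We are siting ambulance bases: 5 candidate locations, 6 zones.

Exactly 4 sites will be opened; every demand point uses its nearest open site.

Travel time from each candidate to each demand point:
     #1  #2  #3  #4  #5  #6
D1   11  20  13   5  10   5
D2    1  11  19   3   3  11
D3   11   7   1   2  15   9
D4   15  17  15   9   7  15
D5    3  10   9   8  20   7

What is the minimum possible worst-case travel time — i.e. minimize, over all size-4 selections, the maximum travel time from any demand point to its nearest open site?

7

Open {D1, D2, D3, D4}.
  Farthest demand point is #2 at travel time 7 (to D3); all others are ≤ 7.
With {D1, D2, D3, D5} the worst case is 7.
With {D1, D3, D4, D5} the worst case is 7.
No size-4 selection achieves below 7.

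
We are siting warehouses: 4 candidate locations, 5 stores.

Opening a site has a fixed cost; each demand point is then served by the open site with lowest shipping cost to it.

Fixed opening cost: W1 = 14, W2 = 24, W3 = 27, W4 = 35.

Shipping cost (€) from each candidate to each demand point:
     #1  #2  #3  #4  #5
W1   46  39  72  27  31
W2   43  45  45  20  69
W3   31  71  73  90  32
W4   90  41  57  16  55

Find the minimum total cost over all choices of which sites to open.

216

Open {W1, W2}: assign each demand point to its cheapest open site.
  #1→W2 43, #2→W1 39, #3→W2 45, #4→W2 20, #5→W1 31
  shipping cost 178, fixed 38 → total 216.
Compare {W2, W3}: shipping cost 173 + fixed 51 = 224.
Compare {W1}: shipping cost 215 + fixed 14 = 229.
Compare {W1, W2, W3}: shipping cost 166 + fixed 65 = 231.
All other subsets cost ≥ 224. Minimum total cost: 216.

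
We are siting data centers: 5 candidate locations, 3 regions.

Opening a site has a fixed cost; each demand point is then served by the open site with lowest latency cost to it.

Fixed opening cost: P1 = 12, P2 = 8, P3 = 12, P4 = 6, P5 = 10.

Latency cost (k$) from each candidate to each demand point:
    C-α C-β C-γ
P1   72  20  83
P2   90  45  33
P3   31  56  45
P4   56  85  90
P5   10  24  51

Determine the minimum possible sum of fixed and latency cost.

Open {P2, P5}: assign each demand point to its cheapest open site.
  C-α→P5 10, C-β→P5 24, C-γ→P2 33
  latency cost 67, fixed 18 → total 85.
Compare {P2, P4, P5}: latency cost 67 + fixed 24 = 91.
Compare {P1, P2, P5}: latency cost 63 + fixed 30 = 93.
Compare {P5}: latency cost 85 + fixed 10 = 95.
All other subsets cost ≥ 91. Minimum total cost: 85.

85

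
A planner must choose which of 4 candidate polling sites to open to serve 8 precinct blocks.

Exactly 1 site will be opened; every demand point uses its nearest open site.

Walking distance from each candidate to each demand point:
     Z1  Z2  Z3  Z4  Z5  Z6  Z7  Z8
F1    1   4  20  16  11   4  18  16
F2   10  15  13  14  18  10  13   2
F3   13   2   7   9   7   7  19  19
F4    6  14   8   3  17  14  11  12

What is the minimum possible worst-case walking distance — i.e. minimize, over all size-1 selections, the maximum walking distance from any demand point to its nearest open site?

Open {F4}.
  Farthest demand point is Z5 at walking distance 17 (to F4); all others are ≤ 17.
With {F2} the worst case is 18.
With {F3} the worst case is 19.
No size-1 selection achieves below 17.

17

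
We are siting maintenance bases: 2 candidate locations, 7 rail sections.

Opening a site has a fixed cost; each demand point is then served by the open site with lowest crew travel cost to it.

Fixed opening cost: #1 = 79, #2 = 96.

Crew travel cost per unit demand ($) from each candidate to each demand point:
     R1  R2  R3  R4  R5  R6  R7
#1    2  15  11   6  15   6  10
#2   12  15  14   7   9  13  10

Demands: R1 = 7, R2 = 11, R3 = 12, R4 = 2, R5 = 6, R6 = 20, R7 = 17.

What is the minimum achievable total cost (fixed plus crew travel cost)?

Open {#1}: assign each demand point to its cheapest open site.
  R1→#1 7×2=14, R2→#1 11×15=165, R3→#1 12×11=132, R4→#1 2×6=12, R5→#1 6×15=90, R6→#1 20×6=120, R7→#1 17×10=170
  crew travel cost 703, fixed 79 → total 782.
Compare {#1, #2}: crew travel cost 667 + fixed 175 = 842.
Compare {#2}: crew travel cost 915 + fixed 96 = 1011.

782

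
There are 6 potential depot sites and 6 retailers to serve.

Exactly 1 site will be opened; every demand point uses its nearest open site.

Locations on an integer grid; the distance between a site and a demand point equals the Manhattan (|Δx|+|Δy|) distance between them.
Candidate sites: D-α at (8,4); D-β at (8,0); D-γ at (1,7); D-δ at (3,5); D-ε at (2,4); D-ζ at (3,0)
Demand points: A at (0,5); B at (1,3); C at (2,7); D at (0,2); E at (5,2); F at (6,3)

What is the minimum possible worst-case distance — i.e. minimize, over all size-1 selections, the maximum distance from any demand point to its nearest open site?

Open {D-ε}.
  Farthest demand point is E at distance 5 (to D-ε); all others are ≤ 5.
With {D-δ} the worst case is 6.
With {D-ζ} the worst case is 8.
No size-1 selection achieves below 5.

5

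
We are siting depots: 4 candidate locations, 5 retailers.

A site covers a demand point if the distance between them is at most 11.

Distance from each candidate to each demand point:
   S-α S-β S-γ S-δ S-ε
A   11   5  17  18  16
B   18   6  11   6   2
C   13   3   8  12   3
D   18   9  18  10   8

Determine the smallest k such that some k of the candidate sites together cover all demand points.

Coverage sets (demand points within 11 of each site):
  A: {S-α, S-β}
  B: {S-β, S-γ, S-δ, S-ε}
  C: {S-β, S-γ, S-ε}
  D: {S-β, S-δ, S-ε}
No single site covers all 5 demand points.
But {A, B} covers everything, so the minimum is 2.

2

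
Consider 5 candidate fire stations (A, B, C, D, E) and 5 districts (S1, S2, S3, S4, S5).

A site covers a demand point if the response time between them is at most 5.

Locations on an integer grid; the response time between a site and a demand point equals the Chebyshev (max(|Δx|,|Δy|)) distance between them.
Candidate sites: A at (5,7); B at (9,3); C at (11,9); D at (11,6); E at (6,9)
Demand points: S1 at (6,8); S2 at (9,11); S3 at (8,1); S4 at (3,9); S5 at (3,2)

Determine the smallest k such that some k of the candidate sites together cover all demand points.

Coverage sets (demand points within 5 of each site):
  A: {S1, S2, S4, S5}
  B: {S1, S3}
  C: {S1, S2}
  D: {S1, S2, S3}
  E: {S1, S2, S4}
No single site covers all 5 demand points.
But {A, B} covers everything, so the minimum is 2.

2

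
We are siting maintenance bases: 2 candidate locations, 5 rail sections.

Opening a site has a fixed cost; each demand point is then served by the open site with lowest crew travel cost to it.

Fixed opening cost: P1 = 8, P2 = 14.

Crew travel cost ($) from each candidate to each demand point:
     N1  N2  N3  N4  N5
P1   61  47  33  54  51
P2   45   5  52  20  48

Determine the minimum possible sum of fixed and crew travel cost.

173

Open {P1, P2}: assign each demand point to its cheapest open site.
  N1→P2 45, N2→P2 5, N3→P1 33, N4→P2 20, N5→P2 48
  crew travel cost 151, fixed 22 → total 173.
Compare {P2}: crew travel cost 170 + fixed 14 = 184.
Compare {P1}: crew travel cost 246 + fixed 8 = 254.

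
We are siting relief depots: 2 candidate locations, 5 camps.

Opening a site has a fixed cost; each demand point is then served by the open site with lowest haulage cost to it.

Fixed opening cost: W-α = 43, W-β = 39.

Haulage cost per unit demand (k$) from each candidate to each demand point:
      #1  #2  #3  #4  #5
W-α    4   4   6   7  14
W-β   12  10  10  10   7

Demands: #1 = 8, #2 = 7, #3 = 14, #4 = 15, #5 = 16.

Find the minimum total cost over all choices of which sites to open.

Open {W-α, W-β}: assign each demand point to its cheapest open site.
  #1→W-α 8×4=32, #2→W-α 7×4=28, #3→W-α 14×6=84, #4→W-α 15×7=105, #5→W-β 16×7=112
  haulage cost 361, fixed 82 → total 443.
Compare {W-α}: haulage cost 473 + fixed 43 = 516.
Compare {W-β}: haulage cost 568 + fixed 39 = 607.

443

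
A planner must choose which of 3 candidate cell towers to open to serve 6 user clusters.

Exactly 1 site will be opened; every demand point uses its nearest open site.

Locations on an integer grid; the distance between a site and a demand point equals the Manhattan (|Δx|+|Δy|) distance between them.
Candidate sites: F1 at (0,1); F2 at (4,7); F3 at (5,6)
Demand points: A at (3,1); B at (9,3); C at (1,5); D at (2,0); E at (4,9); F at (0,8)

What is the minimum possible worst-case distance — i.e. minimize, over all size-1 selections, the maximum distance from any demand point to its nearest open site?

9

Open {F2}.
  Farthest demand point is B at distance 9 (to F2); all others are ≤ 9.
With {F3} the worst case is 9.
With {F1} the worst case is 12.
No size-1 selection achieves below 9.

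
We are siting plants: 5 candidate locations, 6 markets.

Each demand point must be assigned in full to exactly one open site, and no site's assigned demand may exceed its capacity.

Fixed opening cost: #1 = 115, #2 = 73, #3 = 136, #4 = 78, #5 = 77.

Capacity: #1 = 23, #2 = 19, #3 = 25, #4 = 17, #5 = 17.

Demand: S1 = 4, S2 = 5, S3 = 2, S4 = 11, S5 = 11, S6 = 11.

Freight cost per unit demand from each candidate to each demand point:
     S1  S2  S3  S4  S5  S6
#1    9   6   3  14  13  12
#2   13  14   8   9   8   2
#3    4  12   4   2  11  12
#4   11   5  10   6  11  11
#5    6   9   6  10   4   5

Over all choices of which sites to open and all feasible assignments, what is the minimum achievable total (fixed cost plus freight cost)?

421

Open {#2, #4, #5}; cheapest assignment that respects the capacities:
  #2 (cap 19, load 11): S6 — cost 11×2 = 22
  #4 (cap 17, load 16): S2, S4 — cost 5×5 + 11×6 = 91
  #5 (cap 17, load 17): S1, S3, S5 — cost 4×6 + 2×6 + 11×4 = 80
  Shipping 193, fixed 228 → total 421.
  Any other capacity-feasible assignment to {#2, #4, #5} ships for at least 193.
Compare {#2, #3, #5}: its best feasible assignment gives total 443.
Compare {#2, #3, #4}: its best feasible assignment gives total 501.
Every other set of open sites that can feasibly serve all demand totals ≥ 443 even under its best assignment. Minimum: 421.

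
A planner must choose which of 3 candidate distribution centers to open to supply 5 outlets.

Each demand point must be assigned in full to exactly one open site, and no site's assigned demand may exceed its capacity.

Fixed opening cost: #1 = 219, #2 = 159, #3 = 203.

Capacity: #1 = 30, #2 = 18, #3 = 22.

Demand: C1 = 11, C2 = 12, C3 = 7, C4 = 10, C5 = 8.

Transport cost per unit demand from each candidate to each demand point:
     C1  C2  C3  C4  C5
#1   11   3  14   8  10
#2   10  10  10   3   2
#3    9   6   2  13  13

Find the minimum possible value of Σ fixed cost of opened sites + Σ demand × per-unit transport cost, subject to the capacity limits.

679

Open {#1, #2}; cheapest assignment that respects the capacities:
  #1 (cap 30, load 30): C1, C2, C3 — cost 11×11 + 12×3 + 7×14 = 255
  #2 (cap 18, load 18): C4, C5 — cost 10×3 + 8×2 = 46
  Shipping 301, fixed 378 → total 679.
  Any other capacity-feasible assignment to {#1, #2} ships for at least 301.
Compare {#1, #3}: its best feasible assignment gives total 731.
Compare {#1, #2, #3}: its best feasible assignment gives total 776.
Every other set of open sites that can feasibly serve all demand totals ≥ 731 even under its best assignment. Minimum: 679.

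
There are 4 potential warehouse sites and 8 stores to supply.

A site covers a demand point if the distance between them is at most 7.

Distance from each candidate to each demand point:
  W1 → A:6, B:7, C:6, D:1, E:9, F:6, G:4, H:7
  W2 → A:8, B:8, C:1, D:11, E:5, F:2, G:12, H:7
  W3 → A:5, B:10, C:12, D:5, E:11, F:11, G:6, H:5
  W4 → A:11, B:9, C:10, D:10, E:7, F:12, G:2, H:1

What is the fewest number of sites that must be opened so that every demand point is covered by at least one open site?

Coverage sets (demand points within 7 of each site):
  W1: {A, B, C, D, F, G, H}
  W2: {C, E, F, H}
  W3: {A, D, G, H}
  W4: {E, G, H}
No single site covers all 8 demand points.
But {W1, W2} covers everything, so the minimum is 2.

2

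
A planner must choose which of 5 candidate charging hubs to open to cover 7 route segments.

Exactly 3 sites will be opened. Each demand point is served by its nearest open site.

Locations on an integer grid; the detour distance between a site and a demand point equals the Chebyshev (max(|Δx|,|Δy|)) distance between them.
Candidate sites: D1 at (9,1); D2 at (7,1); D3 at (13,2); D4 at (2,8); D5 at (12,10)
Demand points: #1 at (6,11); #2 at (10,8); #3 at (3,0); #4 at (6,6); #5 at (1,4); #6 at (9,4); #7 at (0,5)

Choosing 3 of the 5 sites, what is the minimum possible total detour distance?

Open {D2, D4, D5}.
  #1→D4 4, #2→D5 2, #3→D2 4, #4→D4 4, #5→D4 4, #6→D2 3, #7→D4 3  ⇒ total 24.
Compare {D1, D4, D5}: total 26.
Compare {D2, D3, D4}: total 28.
No size-3 selection does better; minimum is 24.

24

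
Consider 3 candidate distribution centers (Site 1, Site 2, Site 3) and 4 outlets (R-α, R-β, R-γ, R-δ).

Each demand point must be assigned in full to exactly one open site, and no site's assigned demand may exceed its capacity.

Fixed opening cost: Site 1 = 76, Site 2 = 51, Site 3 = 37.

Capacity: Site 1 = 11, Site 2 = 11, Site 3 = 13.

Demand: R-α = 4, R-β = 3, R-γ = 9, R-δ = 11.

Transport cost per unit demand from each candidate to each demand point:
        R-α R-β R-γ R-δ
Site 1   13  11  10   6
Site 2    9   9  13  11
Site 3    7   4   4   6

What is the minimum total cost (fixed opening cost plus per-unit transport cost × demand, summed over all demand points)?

314

Open {Site 1, Site 2, Site 3}; cheapest assignment that respects the capacities:
  Site 1 (cap 11, load 11): R-δ — cost 11×6 = 66
  Site 2 (cap 11, load 4): R-α — cost 4×9 = 36
  Site 3 (cap 13, load 12): R-β, R-γ — cost 3×4 + 9×4 = 48
  Shipping 150, fixed 164 → total 314.
  Any other capacity-feasible assignment to {Site 1, Site 2, Site 3} ships for at least 150.
Total demand is 27 and no other set of sites has combined capacity ≥ 27, so {Site 1, Site 2, Site 3} is the only feasible choice of open sites. Minimum: 314.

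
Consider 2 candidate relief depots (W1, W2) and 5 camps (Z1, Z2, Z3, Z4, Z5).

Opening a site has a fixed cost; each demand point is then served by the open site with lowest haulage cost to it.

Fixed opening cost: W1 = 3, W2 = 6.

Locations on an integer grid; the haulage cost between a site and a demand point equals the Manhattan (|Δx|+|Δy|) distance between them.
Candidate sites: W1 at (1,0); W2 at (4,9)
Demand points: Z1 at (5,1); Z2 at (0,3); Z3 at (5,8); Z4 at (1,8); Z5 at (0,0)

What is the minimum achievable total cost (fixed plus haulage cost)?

25

Open {W1, W2}: assign each demand point to its cheapest open site.
  Z1→W1 5, Z2→W1 4, Z3→W2 2, Z4→W2 4, Z5→W1 1
  haulage cost 16, fixed 9 → total 25.
Compare {W1}: haulage cost 30 + fixed 3 = 33.
Compare {W2}: haulage cost 38 + fixed 6 = 44.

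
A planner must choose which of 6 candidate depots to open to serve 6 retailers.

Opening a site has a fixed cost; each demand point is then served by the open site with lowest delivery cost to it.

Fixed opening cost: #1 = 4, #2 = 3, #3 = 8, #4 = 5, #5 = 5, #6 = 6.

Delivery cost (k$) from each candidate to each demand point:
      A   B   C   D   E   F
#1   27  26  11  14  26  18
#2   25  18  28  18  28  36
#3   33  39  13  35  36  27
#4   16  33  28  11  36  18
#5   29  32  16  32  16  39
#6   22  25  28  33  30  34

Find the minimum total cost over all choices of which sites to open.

Open {#1, #2, #4, #5}: assign each demand point to its cheapest open site.
  A→#4 16, B→#2 18, C→#1 11, D→#4 11, E→#5 16, F→#1 18
  delivery cost 90, fixed 17 → total 107.
Compare {#2, #4, #5}: delivery cost 95 + fixed 13 = 108.
Compare {#1, #2, #4}: delivery cost 100 + fixed 12 = 112.
Compare {#1, #4, #5}: delivery cost 98 + fixed 14 = 112.
All other subsets cost ≥ 108. Minimum total cost: 107.

107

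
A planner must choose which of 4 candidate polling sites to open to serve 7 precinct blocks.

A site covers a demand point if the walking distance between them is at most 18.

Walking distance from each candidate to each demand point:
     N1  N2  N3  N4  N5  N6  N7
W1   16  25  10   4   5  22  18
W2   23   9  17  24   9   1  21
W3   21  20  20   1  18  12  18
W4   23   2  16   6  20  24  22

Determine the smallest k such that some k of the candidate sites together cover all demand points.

2

Coverage sets (demand points within 18 of each site):
  W1: {N1, N3, N4, N5, N7}
  W2: {N2, N3, N5, N6}
  W3: {N4, N5, N6, N7}
  W4: {N2, N3, N4}
No single site covers all 7 demand points.
But {W1, W2} covers everything, so the minimum is 2.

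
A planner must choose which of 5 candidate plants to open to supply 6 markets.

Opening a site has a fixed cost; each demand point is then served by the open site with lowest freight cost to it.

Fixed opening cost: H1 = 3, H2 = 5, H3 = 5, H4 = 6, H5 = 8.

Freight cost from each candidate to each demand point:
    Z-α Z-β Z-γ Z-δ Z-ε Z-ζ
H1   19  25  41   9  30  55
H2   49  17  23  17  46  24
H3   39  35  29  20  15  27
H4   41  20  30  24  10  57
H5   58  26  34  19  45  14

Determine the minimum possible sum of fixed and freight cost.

114

Open {H1, H2, H4, H5}: assign each demand point to its cheapest open site.
  Z-α→H1 19, Z-β→H2 17, Z-γ→H2 23, Z-δ→H1 9, Z-ε→H4 10, Z-ζ→H5 14
  freight cost 92, fixed 22 → total 114.
Compare {H1, H2, H4}: freight cost 102 + fixed 14 = 116.
Compare {H1, H2, H3, H5}: freight cost 97 + fixed 21 = 118.
Compare {H1, H4, H5}: freight cost 102 + fixed 17 = 119.
All other subsets cost ≥ 116. Minimum total cost: 114.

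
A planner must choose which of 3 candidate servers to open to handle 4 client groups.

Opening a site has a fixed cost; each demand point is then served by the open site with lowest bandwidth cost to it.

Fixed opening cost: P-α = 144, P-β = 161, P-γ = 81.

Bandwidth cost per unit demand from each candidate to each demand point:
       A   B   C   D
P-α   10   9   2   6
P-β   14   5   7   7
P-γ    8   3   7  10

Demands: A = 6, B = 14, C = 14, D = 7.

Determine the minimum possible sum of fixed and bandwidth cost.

Open {P-γ}: assign each demand point to its cheapest open site.
  A→P-γ 6×8=48, B→P-γ 14×3=42, C→P-γ 14×7=98, D→P-γ 7×10=70
  bandwidth cost 258, fixed 81 → total 339.
Compare {P-α, P-γ}: bandwidth cost 160 + fixed 225 = 385.
Compare {P-α}: bandwidth cost 256 + fixed 144 = 400.
Compare {P-β}: bandwidth cost 301 + fixed 161 = 462.
All other subsets cost ≥ 385. Minimum total cost: 339.

339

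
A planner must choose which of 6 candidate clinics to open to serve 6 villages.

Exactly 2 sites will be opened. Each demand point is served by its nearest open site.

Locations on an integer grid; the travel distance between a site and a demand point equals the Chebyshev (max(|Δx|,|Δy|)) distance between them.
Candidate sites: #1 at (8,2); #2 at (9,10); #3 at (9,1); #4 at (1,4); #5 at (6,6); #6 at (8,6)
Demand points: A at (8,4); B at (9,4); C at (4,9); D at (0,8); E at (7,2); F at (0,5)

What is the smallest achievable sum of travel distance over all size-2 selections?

Open {#1, #4}.
  A→#1 2, B→#1 2, C→#4 5, D→#4 4, E→#1 1, F→#4 1  ⇒ total 15.
Compare {#4, #5}: total 17.
Compare {#4, #6}: total 17.
No size-2 selection does better; minimum is 15.

15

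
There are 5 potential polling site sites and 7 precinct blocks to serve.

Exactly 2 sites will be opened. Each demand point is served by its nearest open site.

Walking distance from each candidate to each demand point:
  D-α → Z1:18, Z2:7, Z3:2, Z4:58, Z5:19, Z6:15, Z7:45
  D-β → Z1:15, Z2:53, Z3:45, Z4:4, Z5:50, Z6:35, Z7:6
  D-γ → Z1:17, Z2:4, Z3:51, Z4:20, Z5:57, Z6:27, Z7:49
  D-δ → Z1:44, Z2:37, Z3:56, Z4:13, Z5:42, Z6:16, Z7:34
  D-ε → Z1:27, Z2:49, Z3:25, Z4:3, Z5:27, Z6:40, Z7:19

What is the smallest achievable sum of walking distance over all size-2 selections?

Open {D-α, D-β}.
  Z1→D-β 15, Z2→D-α 7, Z3→D-α 2, Z4→D-β 4, Z5→D-α 19, Z6→D-α 15, Z7→D-β 6  ⇒ total 68.
Compare {D-α, D-ε}: total 83.
Compare {D-α, D-δ}: total 108.
No size-2 selection does better; minimum is 68.

68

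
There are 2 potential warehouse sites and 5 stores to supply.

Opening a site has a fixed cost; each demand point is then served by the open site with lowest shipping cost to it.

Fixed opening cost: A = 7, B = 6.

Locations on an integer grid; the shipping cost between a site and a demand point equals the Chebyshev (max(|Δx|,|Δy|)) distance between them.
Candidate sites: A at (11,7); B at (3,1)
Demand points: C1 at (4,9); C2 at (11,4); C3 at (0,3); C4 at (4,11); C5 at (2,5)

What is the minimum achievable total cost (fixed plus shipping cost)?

Open {A, B}: assign each demand point to its cheapest open site.
  C1→A 7, C2→A 3, C3→B 3, C4→A 7, C5→B 4
  shipping cost 24, fixed 13 → total 37.
Compare {B}: shipping cost 33 + fixed 6 = 39.
Compare {A}: shipping cost 37 + fixed 7 = 44.

37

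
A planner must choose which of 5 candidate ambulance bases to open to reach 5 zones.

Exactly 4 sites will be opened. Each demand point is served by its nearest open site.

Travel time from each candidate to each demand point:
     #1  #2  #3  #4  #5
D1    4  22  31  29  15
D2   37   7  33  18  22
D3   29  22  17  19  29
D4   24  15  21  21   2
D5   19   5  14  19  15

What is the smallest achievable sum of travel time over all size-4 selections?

Open {D1, D2, D4, D5}.
  #1→D1 4, #2→D5 5, #3→D5 14, #4→D2 18, #5→D4 2  ⇒ total 43.
Compare {D1, D3, D4, D5}: total 44.
Compare {D1, D2, D3, D4}: total 48.
No size-4 selection does better; minimum is 43.

43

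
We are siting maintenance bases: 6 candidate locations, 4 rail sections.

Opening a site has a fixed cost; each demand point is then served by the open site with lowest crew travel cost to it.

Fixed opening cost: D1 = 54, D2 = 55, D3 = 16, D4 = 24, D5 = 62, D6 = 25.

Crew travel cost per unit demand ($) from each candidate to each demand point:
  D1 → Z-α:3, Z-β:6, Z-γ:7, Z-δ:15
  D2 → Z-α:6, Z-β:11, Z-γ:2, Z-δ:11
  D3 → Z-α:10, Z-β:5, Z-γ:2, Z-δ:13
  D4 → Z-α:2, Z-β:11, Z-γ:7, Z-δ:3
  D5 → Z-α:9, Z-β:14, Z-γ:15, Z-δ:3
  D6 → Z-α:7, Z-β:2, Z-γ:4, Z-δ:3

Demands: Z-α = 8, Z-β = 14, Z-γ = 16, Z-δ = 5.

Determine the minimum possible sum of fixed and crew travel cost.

Open {D3, D4, D6}: assign each demand point to its cheapest open site.
  Z-α→D4 8×2=16, Z-β→D6 14×2=28, Z-γ→D3 16×2=32, Z-δ→D4 5×3=15
  crew travel cost 91, fixed 65 → total 156.
Compare {D3, D6}: crew travel cost 131 + fixed 41 = 172.
Compare {D4, D6}: crew travel cost 123 + fixed 49 = 172.
Compare {D3, D4}: crew travel cost 133 + fixed 40 = 173.
All other subsets cost ≥ 172. Minimum total cost: 156.

156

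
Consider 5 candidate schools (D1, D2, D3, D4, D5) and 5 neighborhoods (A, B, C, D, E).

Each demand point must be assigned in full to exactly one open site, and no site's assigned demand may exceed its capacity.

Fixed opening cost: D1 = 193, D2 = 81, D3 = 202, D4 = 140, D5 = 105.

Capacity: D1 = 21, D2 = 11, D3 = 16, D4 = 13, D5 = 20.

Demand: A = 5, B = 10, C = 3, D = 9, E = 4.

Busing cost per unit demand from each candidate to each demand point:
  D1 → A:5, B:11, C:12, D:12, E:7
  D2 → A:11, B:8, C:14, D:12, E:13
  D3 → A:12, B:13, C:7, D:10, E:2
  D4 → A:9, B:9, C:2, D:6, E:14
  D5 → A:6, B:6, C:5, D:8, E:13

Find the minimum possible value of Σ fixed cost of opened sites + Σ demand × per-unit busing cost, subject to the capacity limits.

447

Open {D4, D5}; cheapest assignment that respects the capacities:
  D4 (cap 13, load 12): C, D — cost 3×2 + 9×6 = 60
  D5 (cap 20, load 19): A, B, E — cost 5×6 + 10×6 + 4×13 = 142
  Shipping 202, fixed 245 → total 447.
  Any other capacity-feasible assignment to {D4, D5} ships for at least 202.
Compare {D3, D5}: its best feasible assignment gives total 510.
Compare {D1, D5}: its best feasible assignment gives total 519.
Every other set of open sites that can feasibly serve all demand totals ≥ 510 even under its best assignment. Minimum: 447.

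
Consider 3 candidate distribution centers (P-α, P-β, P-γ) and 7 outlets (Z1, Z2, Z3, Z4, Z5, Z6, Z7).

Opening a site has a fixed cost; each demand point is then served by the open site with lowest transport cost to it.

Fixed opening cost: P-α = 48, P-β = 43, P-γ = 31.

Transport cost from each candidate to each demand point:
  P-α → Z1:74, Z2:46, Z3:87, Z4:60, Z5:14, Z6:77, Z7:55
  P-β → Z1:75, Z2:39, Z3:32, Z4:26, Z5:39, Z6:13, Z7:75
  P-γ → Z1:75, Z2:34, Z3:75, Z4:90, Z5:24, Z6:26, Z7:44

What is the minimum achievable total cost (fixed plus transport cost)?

322

Open {P-β, P-γ}: assign each demand point to its cheapest open site.
  Z1→P-β 75, Z2→P-γ 34, Z3→P-β 32, Z4→P-β 26, Z5→P-γ 24, Z6→P-β 13, Z7→P-γ 44
  transport cost 248, fixed 74 → total 322.
Compare {P-β}: transport cost 299 + fixed 43 = 342.
Compare {P-α, P-β}: transport cost 253 + fixed 91 = 344.
Compare {P-α, P-β, P-γ}: transport cost 237 + fixed 122 = 359.
All other subsets cost ≥ 342. Minimum total cost: 322.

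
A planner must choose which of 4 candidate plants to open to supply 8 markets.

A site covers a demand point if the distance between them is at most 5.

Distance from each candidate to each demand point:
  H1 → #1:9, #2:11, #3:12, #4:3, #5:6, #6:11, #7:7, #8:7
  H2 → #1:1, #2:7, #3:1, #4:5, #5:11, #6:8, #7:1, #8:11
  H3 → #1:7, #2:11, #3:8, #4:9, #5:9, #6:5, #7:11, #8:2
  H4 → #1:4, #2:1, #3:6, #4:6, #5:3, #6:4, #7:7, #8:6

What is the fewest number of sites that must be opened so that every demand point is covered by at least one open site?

3

Coverage sets (demand points within 5 of each site):
  H1: {#4}
  H2: {#1, #3, #4, #7}
  H3: {#6, #8}
  H4: {#1, #2, #5, #6}
No 2 sites suffice: every size-2 union leaves at least one demand point uncovered.
But {H2, H3, H4} covers everything, so the minimum is 3.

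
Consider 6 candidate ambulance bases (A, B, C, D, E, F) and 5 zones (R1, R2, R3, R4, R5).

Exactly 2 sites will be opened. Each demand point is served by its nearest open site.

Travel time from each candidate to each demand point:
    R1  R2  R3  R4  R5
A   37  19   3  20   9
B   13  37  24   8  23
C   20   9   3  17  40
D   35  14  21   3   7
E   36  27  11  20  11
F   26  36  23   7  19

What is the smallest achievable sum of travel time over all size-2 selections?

42

Open {C, D}.
  R1→C 20, R2→C 9, R3→C 3, R4→D 3, R5→D 7  ⇒ total 42.
Compare {A, B}: total 52.
Compare {B, C}: total 56.
No size-2 selection does better; minimum is 42.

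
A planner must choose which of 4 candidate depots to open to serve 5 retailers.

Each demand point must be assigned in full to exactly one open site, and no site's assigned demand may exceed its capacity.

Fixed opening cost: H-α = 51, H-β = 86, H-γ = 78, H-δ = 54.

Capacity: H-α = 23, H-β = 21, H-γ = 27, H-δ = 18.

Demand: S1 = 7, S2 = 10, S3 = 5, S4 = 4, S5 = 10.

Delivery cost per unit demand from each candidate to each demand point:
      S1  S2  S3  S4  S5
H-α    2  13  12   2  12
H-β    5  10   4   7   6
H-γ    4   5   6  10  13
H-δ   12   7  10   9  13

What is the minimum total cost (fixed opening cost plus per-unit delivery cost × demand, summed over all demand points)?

Open {H-β, H-γ}; cheapest assignment that respects the capacities:
  H-β (cap 21, load 19): S3, S4, S5 — cost 5×4 + 4×7 + 10×6 = 108
  H-γ (cap 27, load 17): S1, S2 — cost 7×4 + 10×5 = 78
  Shipping 186, fixed 164 → total 350.
  Any other capacity-feasible assignment to {H-β, H-γ} ships for at least 186.
Compare {H-α, H-γ}: its best feasible assignment gives total 351.
Compare {H-α, H-β, H-δ}: its best feasible assignment gives total 363.
Every other set of open sites that can feasibly serve all demand totals ≥ 351 even under its best assignment. Minimum: 350.

350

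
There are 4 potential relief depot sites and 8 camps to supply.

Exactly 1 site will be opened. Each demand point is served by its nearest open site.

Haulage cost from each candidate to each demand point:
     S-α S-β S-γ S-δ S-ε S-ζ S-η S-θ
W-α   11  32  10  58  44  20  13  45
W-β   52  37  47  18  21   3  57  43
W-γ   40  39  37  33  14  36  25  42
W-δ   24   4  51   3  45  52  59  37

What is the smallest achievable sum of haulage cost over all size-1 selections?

Open {W-α}.
  S-α→W-α 11, S-β→W-α 32, S-γ→W-α 10, S-δ→W-α 58, S-ε→W-α 44, S-ζ→W-α 20, S-η→W-α 13, S-θ→W-α 45  ⇒ total 233.
Compare {W-γ}: total 266.
Compare {W-δ}: total 275.
No size-1 selection does better; minimum is 233.

233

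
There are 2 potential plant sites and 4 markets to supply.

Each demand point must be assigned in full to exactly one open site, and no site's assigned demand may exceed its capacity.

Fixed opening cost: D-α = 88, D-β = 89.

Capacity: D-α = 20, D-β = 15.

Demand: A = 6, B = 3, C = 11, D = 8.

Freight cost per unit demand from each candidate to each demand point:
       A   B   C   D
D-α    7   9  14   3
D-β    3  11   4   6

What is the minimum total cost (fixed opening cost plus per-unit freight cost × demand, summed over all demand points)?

314

Open {D-α, D-β}; cheapest assignment that respects the capacities:
  D-α (cap 20, load 17): A, B, D — cost 6×7 + 3×9 + 8×3 = 93
  D-β (cap 15, load 11): C — cost 11×4 = 44
  Shipping 137, fixed 177 → total 314.
  Any other capacity-feasible assignment to {D-α, D-β} ships for at least 137.
Total demand is 28 and no other set of sites has combined capacity ≥ 28, so {D-α, D-β} is the only feasible choice of open sites. Minimum: 314.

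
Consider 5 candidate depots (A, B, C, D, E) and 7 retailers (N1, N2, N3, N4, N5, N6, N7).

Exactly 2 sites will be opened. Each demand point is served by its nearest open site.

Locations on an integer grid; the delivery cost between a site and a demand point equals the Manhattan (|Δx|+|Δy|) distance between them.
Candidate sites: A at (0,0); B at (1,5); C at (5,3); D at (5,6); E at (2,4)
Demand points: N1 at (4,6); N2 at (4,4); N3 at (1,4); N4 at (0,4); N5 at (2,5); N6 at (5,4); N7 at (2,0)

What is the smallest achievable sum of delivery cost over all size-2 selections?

Open {D, E}.
  N1→D 1, N2→E 2, N3→E 1, N4→E 2, N5→E 1, N6→D 2, N7→E 4  ⇒ total 13.
Compare {A, E}: total 15.
Compare {C, E}: total 15.
No size-2 selection does better; minimum is 13.

13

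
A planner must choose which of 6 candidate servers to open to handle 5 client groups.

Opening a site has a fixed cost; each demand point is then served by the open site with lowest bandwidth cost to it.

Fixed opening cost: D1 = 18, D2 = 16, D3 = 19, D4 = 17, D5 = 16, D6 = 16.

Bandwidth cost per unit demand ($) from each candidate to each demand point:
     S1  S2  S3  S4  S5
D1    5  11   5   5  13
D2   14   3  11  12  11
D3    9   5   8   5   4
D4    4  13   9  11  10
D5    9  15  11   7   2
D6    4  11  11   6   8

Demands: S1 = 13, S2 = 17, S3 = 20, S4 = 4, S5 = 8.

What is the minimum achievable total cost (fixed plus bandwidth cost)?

Open {D1, D2, D5}: assign each demand point to its cheapest open site.
  S1→D1 13×5=65, S2→D2 17×3=51, S3→D1 20×5=100, S4→D1 4×5=20, S5→D5 8×2=16
  bandwidth cost 252, fixed 50 → total 302.
Compare {D1, D2, D5, D6}: bandwidth cost 239 + fixed 66 = 305.
Compare {D1, D2, D4, D5}: bandwidth cost 239 + fixed 67 = 306.
Compare {D1, D2, D3}: bandwidth cost 268 + fixed 53 = 321.
All other subsets cost ≥ 305. Minimum total cost: 302.

302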